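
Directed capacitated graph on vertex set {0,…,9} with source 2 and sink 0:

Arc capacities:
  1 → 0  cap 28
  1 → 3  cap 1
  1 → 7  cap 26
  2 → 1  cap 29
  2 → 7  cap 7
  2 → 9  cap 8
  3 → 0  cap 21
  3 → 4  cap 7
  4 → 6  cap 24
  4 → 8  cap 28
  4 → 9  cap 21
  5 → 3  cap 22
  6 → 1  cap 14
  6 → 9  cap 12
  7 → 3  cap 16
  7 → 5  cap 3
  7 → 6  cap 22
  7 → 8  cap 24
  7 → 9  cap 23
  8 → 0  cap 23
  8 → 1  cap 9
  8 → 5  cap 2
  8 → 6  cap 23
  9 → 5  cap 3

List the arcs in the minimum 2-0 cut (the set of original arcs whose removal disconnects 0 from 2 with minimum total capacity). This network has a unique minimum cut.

augment #1: 2→1→0 push 28
augment #2: 2→1→3→0 push 1
augment #3: 2→7→3→0 push 7
augment #4: 2→9→5→3→0 push 3
max flow = 39; residual-reachable set from 2 gives S-side
cut edges (S→T): {(2,1), (2,7), (9,5)} total cap 39

Min-cut arcs: {(2,1), (2,7), (9,5)} (total capacity 39)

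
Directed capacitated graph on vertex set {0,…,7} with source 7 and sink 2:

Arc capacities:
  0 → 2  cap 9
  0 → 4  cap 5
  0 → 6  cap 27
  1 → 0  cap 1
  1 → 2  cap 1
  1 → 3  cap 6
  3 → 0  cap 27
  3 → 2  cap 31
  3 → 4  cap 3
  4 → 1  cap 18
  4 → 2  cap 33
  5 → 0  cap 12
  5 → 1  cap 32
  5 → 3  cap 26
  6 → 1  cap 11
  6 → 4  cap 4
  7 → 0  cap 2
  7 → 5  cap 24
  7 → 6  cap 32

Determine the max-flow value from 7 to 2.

augment #1: 7→0→2 bottleneck 2, total now 2
augment #2: 7→5→0→2 bottleneck 7, total now 9
augment #3: 7→5→1→2 bottleneck 1, total now 10
augment #4: 7→5→3→2 bottleneck 16, total now 26
augment #5: 7→6→4→2 bottleneck 4, total now 30
augment #6: 7→6→1→3→2 bottleneck 6, total now 36
augment #7: 7→6→1→0→4→2 bottleneck 1, total now 37
augment #8: 7→6→1→5→3→2 bottleneck 1, total now 38

Maximum flow value: 38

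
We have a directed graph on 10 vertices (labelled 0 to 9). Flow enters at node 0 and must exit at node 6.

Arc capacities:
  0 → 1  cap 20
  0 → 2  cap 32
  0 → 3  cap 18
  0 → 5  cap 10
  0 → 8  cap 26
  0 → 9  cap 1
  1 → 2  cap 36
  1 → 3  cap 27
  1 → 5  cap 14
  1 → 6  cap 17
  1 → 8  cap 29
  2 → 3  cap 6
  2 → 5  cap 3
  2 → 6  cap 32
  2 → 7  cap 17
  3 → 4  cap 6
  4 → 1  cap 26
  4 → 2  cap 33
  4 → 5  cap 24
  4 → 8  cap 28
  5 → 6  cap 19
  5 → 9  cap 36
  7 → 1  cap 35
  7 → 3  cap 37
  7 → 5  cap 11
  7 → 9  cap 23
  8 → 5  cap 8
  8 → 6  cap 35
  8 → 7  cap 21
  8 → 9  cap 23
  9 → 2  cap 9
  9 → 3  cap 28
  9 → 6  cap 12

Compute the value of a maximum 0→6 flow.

Maximum flow value: 95

augment #1: 0→1→6 bottleneck 17, total now 17
augment #2: 0→2→6 bottleneck 32, total now 49
augment #3: 0→5→6 bottleneck 10, total now 59
augment #4: 0→8→6 bottleneck 26, total now 85
augment #5: 0→9→6 bottleneck 1, total now 86
augment #6: 0→1→5→6 bottleneck 3, total now 89
augment #7: 0→3→4→5→6 bottleneck 6, total now 95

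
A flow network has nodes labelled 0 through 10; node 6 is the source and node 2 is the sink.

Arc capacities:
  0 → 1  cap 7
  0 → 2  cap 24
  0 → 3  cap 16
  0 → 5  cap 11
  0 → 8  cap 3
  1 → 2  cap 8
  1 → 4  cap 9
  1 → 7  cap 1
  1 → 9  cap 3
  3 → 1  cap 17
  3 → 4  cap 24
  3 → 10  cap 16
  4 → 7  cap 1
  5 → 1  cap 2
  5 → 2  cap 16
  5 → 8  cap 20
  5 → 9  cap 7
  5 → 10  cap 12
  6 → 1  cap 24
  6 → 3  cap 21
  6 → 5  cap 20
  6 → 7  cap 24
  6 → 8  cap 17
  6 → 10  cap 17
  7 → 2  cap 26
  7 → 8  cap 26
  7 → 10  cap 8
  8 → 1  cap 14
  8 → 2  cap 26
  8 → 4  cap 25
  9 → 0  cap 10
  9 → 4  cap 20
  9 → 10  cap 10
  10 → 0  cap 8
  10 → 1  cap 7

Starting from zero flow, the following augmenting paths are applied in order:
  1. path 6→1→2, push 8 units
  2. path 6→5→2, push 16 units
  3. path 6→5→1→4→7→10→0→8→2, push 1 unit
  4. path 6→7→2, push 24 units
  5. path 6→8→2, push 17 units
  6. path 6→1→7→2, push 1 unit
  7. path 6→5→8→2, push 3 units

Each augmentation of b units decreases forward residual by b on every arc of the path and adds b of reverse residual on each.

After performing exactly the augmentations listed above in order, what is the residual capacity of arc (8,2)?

after path 1 (6→1→2, push 8): res(8,2)=26
after path 2 (6→5→2, push 16): res(8,2)=26
after path 3 (6→5→1→4→7→10→0→8→2, push 1): res(8,2)=25
after path 4 (6→7→2, push 24): res(8,2)=25
after path 5 (6→8→2, push 17): res(8,2)=8
after path 6 (6→1→7→2, push 1): res(8,2)=8
after path 7 (6→5→8→2, push 3): res(8,2)=5

Residual capacity of (8,2): 5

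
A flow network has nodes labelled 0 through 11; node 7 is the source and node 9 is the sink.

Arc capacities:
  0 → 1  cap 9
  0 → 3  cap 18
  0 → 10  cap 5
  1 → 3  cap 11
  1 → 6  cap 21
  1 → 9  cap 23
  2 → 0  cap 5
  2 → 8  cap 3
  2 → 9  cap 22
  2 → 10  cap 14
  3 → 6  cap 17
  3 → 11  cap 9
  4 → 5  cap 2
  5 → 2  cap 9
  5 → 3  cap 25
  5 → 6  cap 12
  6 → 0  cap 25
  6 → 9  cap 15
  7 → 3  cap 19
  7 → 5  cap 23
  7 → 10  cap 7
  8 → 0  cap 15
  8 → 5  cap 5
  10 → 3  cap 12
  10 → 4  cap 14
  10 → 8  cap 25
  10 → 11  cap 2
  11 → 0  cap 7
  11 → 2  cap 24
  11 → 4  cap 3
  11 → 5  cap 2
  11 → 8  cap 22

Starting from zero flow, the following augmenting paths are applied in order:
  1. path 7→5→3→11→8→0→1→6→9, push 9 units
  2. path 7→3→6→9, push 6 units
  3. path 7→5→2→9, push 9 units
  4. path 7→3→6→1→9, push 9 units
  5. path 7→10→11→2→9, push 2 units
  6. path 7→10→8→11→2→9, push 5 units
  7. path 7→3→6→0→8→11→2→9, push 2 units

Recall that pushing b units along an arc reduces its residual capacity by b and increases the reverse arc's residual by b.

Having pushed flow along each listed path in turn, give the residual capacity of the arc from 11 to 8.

after path 1 (7→5→3→11→8→0→1→6→9, push 9): res(11,8)=13
after path 2 (7→3→6→9, push 6): res(11,8)=13
after path 3 (7→5→2→9, push 9): res(11,8)=13
after path 4 (7→3→6→1→9, push 9): res(11,8)=13
after path 5 (7→10→11→2→9, push 2): res(11,8)=13
after path 6 (7→10→8→11→2→9, push 5): res(11,8)=18
after path 7 (7→3→6→0→8→11→2→9, push 2): res(11,8)=20

Residual capacity of (11,8): 20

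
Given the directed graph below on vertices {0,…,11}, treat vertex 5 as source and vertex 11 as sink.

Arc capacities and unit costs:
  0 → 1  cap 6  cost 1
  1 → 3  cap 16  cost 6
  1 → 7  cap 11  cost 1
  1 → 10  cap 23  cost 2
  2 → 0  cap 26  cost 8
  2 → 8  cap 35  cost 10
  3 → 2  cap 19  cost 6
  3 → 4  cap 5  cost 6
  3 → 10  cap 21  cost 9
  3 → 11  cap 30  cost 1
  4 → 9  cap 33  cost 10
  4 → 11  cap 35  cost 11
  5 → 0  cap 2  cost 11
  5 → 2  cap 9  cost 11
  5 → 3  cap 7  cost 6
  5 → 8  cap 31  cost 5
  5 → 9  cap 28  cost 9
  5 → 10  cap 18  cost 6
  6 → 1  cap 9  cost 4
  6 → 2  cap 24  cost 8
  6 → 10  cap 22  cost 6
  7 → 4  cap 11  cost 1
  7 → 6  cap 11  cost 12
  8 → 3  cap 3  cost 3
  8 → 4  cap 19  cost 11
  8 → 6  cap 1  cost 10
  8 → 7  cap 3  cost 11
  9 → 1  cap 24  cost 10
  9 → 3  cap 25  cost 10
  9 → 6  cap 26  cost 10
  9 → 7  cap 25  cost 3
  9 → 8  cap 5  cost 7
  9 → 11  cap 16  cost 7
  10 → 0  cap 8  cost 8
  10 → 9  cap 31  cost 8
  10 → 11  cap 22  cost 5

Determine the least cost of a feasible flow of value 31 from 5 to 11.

Minimum cost for 31 units: 322

shortest-cost path #1: 5→3→11 push 7 @ unit cost 7 (adds 49)
shortest-cost path #2: 5→8→3→11 push 3 @ unit cost 9 (adds 27)
shortest-cost path #3: 5→10→11 push 18 @ unit cost 11 (adds 198)
shortest-cost path #4: 5→9→11 push 3 @ unit cost 16 (adds 48)
total cost = 322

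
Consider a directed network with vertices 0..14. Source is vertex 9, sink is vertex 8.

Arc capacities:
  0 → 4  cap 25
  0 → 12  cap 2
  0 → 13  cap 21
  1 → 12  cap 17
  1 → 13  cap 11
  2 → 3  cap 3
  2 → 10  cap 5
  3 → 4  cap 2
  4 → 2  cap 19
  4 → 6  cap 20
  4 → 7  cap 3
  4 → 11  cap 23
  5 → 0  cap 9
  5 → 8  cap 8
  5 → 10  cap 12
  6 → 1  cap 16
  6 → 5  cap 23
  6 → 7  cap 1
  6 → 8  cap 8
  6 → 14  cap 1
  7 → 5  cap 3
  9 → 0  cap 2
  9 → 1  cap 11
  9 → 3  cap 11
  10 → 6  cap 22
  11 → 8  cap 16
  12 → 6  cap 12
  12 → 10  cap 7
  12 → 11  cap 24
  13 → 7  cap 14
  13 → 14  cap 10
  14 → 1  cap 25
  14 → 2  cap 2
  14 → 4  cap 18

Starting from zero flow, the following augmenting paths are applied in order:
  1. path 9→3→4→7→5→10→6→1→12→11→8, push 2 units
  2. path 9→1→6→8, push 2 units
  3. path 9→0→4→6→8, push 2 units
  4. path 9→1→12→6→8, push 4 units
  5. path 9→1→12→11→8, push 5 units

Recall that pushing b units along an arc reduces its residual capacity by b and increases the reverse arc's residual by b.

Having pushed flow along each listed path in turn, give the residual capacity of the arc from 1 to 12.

after path 1 (9→3→4→7→5→10→6→1→12→11→8, push 2): res(1,12)=15
after path 2 (9→1→6→8, push 2): res(1,12)=15
after path 3 (9→0→4→6→8, push 2): res(1,12)=15
after path 4 (9→1→12→6→8, push 4): res(1,12)=11
after path 5 (9→1→12→11→8, push 5): res(1,12)=6

Residual capacity of (1,12): 6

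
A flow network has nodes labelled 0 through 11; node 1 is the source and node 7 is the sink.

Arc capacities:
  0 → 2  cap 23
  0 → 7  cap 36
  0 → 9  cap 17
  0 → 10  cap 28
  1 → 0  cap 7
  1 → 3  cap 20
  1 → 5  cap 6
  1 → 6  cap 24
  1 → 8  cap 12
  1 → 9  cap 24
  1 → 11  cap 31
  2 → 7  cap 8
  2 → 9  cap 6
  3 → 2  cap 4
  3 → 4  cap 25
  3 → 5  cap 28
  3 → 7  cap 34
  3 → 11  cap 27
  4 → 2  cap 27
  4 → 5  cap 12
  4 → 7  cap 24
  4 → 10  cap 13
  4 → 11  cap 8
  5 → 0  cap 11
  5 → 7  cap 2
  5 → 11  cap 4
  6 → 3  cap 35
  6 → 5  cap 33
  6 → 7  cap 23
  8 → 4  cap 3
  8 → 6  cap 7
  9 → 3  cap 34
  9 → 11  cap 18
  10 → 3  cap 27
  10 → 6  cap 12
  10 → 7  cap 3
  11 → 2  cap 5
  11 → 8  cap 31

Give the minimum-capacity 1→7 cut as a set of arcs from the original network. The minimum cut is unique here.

augment #1: 1→0→7 push 7
augment #2: 1→3→7 push 20
augment #3: 1→5→7 push 2
augment #4: 1→6→7 push 23
augment #5: 1→5→0→7 push 4
augment #6: 1→6→3→7 push 1
augment #7: 1→8→4→7 push 3
augment #8: 1→9→3→7 push 13
augment #9: 1→11→2→7 push 5
augment #10: 1→9→3→2→7 push 3
augment #11: 1→9→3→4→7 push 8
augment #12: 1→8→6→3→4→7 push 7
max flow = 96; residual-reachable set from 1 gives S-side
cut edges (S→T): {(1,0), (1,3), (1,5), (1,6), (1,9), (8,4), (8,6), (11,2)} total cap 96

Min-cut arcs: {(1,0), (1,3), (1,5), (1,6), (1,9), (8,4), (8,6), (11,2)} (total capacity 96)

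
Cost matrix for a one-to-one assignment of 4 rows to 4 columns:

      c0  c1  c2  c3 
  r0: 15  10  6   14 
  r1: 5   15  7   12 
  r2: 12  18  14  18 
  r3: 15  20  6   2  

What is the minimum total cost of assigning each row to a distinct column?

one of 3 optimal assignments: row0→col1 (cost 10), row1→col0 (cost 5), row2→col2 (cost 14), row3→col3 (cost 2)
total = 10 + 5 + 14 + 2 = 31

Minimum assignment cost: 31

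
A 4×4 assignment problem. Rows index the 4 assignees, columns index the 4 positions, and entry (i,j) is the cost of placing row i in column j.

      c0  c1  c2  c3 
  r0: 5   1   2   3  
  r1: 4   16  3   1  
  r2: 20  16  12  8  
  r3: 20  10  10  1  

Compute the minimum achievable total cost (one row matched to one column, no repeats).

Minimum assignment cost: 18

optimal assignment: row0→col1 (cost 1), row1→col0 (cost 4), row2→col2 (cost 12), row3→col3 (cost 1)
total = 1 + 4 + 12 + 1 = 18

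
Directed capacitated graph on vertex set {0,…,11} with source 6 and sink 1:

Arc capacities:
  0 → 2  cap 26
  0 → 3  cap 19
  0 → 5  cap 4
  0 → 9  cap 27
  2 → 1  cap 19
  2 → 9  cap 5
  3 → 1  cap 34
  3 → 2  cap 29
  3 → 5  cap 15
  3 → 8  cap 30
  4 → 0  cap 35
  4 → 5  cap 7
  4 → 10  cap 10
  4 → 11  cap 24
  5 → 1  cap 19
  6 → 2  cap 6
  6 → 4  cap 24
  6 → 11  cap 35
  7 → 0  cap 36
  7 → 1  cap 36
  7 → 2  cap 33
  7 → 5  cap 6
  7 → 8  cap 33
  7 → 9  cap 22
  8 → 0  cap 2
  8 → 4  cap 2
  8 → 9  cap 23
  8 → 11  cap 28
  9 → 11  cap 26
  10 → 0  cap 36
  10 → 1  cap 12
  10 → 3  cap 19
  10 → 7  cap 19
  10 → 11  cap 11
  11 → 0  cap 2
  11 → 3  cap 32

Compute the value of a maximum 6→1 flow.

augment #1: 6→2→1 bottleneck 6, total now 6
augment #2: 6→4→5→1 bottleneck 7, total now 13
augment #3: 6→4→10→1 bottleneck 10, total now 23
augment #4: 6→11→3→1 bottleneck 32, total now 55
augment #5: 6→4→0→2→1 bottleneck 7, total now 62
augment #6: 6→11→0→2→1 bottleneck 2, total now 64

Maximum flow value: 64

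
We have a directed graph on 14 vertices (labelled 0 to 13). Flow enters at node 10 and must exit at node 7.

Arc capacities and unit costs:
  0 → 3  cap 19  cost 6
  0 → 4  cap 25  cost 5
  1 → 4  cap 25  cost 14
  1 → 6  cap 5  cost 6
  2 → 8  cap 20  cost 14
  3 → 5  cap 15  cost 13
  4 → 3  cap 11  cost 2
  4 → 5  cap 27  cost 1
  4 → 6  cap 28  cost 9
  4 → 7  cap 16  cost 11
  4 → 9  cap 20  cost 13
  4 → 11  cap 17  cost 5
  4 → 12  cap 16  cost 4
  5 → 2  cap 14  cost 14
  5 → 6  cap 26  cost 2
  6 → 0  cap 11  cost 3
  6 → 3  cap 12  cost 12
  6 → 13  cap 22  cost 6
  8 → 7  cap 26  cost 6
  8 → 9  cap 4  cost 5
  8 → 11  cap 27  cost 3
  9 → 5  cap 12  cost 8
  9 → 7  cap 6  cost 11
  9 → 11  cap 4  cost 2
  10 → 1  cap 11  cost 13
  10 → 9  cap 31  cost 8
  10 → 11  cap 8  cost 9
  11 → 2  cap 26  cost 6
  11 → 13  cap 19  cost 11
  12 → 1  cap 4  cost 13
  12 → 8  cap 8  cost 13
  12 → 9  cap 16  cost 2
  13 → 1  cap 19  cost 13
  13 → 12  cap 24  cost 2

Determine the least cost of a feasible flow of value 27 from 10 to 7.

shortest-cost path #1: 10→9→7 push 6 @ unit cost 19 (adds 114)
shortest-cost path #2: 10→11→2→8→7 push 8 @ unit cost 35 (adds 280)
shortest-cost path #3: 10→9→11→2→8→7 push 4 @ unit cost 36 (adds 144)
shortest-cost path #4: 10→9→5→6→0→4→7 push 9 @ unit cost 37 (adds 333)
total cost = 871

Minimum cost for 27 units: 871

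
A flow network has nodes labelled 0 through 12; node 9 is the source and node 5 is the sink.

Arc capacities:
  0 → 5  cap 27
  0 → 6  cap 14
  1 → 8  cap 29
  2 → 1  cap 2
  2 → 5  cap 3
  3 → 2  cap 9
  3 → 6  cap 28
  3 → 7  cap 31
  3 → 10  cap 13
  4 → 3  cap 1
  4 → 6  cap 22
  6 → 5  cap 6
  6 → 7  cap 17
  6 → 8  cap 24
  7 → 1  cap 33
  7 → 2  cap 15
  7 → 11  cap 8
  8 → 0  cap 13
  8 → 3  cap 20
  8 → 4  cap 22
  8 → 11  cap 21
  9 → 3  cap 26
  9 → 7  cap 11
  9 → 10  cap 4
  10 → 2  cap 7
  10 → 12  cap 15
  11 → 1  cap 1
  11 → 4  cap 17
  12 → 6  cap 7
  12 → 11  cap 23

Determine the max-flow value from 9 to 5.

Maximum flow value: 22

augment #1: 9→3→2→5 bottleneck 3, total now 3
augment #2: 9→3→6→5 bottleneck 6, total now 9
augment #3: 9→3→6→8→0→5 bottleneck 13, total now 22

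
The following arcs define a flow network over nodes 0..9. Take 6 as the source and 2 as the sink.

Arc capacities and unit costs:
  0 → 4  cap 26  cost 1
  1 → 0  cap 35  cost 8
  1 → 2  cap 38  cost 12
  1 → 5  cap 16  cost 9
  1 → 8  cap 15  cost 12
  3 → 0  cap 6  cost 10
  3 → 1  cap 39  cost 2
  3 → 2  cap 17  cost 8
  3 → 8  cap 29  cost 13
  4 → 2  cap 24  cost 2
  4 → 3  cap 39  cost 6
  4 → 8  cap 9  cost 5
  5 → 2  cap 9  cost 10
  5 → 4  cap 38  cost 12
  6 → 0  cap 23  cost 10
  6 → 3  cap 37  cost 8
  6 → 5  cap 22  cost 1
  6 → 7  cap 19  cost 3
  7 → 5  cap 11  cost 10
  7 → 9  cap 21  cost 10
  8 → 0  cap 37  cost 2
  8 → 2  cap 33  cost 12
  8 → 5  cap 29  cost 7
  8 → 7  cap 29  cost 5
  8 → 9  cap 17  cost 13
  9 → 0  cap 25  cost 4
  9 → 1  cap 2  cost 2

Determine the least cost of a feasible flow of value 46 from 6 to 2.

shortest-cost path #1: 6→5→2 push 9 @ unit cost 11 (adds 99)
shortest-cost path #2: 6→0→4→2 push 23 @ unit cost 13 (adds 299)
shortest-cost path #3: 6→5→4→2 push 1 @ unit cost 15 (adds 15)
shortest-cost path #4: 6→3→2 push 13 @ unit cost 16 (adds 208)
total cost = 621

Minimum cost for 46 units: 621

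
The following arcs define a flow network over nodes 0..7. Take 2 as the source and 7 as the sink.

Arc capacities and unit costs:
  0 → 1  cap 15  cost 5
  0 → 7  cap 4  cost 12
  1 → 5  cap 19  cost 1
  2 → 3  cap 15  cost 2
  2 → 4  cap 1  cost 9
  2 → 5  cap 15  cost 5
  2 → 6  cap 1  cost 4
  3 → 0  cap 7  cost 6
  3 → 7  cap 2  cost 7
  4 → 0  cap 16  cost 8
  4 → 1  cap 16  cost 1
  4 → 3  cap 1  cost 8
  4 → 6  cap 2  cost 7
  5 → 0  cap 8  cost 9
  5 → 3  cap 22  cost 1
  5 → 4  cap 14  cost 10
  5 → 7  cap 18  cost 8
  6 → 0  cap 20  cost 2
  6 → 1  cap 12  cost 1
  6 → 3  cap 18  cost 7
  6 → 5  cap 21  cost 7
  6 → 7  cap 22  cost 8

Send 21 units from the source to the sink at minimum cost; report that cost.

shortest-cost path #1: 2→3→7 push 2 @ unit cost 9 (adds 18)
shortest-cost path #2: 2→6→7 push 1 @ unit cost 12 (adds 12)
shortest-cost path #3: 2→5→7 push 15 @ unit cost 13 (adds 195)
shortest-cost path #4: 2→4→1→5→7 push 1 @ unit cost 19 (adds 19)
shortest-cost path #5: 2→3→0→7 push 2 @ unit cost 20 (adds 40)
total cost = 284

Minimum cost for 21 units: 284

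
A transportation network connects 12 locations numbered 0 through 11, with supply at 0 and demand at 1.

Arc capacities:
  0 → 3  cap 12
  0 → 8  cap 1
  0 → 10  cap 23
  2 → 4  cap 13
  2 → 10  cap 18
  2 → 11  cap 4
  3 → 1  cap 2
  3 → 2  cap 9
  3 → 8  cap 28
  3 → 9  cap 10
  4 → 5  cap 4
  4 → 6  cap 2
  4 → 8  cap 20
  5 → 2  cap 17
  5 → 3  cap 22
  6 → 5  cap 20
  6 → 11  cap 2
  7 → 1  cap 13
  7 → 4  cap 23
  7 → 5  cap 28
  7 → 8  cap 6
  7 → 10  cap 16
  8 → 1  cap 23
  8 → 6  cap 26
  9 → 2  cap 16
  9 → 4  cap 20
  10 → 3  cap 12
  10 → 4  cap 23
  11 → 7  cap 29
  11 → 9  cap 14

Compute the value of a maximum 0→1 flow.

Maximum flow value: 31

augment #1: 0→3→1 bottleneck 2, total now 2
augment #2: 0→8→1 bottleneck 1, total now 3
augment #3: 0→3→8→1 bottleneck 10, total now 13
augment #4: 0→10→3→8→1 bottleneck 12, total now 25
augment #5: 0→10→4→6→11→7→1 bottleneck 2, total now 27
augment #6: 0→10→4→5→2→11→7→1 bottleneck 4, total now 31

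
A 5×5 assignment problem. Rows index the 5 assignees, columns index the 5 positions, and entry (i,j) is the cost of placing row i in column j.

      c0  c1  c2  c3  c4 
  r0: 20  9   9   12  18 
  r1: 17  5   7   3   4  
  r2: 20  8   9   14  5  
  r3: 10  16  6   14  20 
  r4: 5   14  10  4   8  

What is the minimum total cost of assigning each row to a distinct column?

optimal assignment: row0→col1 (cost 9), row1→col3 (cost 3), row2→col4 (cost 5), row3→col2 (cost 6), row4→col0 (cost 5)
total = 9 + 3 + 5 + 6 + 5 = 28

Minimum assignment cost: 28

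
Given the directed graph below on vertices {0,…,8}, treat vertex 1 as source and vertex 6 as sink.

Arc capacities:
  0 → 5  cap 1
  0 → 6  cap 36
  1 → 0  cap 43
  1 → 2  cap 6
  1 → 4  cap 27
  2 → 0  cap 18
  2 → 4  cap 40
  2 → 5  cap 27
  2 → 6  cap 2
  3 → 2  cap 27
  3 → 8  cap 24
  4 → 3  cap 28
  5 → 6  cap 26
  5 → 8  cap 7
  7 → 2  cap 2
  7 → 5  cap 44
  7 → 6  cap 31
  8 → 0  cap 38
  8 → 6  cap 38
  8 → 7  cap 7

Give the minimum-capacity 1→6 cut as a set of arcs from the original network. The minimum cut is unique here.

Min-cut arcs: {(0,5), (0,6), (1,2), (1,4)} (total capacity 70)

augment #1: 1→0→6 push 36
augment #2: 1→2→6 push 2
augment #3: 1→0→5→6 push 1
augment #4: 1→2→5→6 push 4
augment #5: 1→4→3→8→6 push 24
augment #6: 1→4→3→2→5→6 push 3
max flow = 70; residual-reachable set from 1 gives S-side
cut edges (S→T): {(0,5), (0,6), (1,2), (1,4)} total cap 70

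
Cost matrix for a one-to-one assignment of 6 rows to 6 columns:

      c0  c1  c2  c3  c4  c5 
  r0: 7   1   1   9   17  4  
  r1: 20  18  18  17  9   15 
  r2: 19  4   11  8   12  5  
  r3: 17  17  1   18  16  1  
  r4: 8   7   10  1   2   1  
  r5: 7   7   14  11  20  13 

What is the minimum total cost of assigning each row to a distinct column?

optimal assignment: row0→col2 (cost 1), row1→col4 (cost 9), row2→col1 (cost 4), row3→col5 (cost 1), row4→col3 (cost 1), row5→col0 (cost 7)
total = 1 + 9 + 4 + 1 + 1 + 7 = 23

Minimum assignment cost: 23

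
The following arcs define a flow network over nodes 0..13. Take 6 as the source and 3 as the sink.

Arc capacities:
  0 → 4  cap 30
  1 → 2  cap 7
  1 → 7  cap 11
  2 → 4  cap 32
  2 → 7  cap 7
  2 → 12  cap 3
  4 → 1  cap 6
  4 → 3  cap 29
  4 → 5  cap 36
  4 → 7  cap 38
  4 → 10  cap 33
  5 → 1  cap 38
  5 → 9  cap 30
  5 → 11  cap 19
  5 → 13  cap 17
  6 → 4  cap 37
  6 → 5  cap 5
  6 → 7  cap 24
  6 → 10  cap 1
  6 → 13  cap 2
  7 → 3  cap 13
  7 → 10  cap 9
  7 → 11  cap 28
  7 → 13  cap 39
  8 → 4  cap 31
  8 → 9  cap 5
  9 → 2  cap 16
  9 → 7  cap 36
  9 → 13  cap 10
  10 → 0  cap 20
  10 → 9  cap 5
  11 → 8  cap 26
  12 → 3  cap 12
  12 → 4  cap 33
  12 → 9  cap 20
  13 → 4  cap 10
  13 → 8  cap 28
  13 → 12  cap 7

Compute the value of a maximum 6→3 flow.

Maximum flow value: 52

augment #1: 6→4→3 bottleneck 29, total now 29
augment #2: 6→7→3 bottleneck 13, total now 42
augment #3: 6→13→12→3 bottleneck 2, total now 44
augment #4: 6→5→13→12→3 bottleneck 5, total now 49
augment #5: 6→4→1→2→12→3 bottleneck 3, total now 52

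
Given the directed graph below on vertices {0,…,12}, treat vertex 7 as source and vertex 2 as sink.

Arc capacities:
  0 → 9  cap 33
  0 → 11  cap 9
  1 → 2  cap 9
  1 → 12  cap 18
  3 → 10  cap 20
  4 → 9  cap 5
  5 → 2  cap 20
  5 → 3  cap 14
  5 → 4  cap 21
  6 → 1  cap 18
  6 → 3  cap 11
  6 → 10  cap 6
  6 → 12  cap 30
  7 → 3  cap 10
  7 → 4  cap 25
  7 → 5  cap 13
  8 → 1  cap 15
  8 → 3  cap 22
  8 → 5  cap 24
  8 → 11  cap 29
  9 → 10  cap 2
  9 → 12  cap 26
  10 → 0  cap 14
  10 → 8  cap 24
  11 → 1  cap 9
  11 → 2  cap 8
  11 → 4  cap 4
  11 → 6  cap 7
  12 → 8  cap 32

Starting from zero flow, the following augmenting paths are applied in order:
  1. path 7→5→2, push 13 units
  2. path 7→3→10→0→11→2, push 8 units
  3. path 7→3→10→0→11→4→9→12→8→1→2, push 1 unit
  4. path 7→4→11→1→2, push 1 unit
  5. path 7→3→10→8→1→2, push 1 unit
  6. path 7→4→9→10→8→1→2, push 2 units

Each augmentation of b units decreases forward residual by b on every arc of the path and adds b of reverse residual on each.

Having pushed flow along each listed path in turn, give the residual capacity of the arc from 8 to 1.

after path 1 (7→5→2, push 13): res(8,1)=15
after path 2 (7→3→10→0→11→2, push 8): res(8,1)=15
after path 3 (7→3→10→0→11→4→9→12→8→1→2, push 1): res(8,1)=14
after path 4 (7→4→11→1→2, push 1): res(8,1)=14
after path 5 (7→3→10→8→1→2, push 1): res(8,1)=13
after path 6 (7→4→9→10→8→1→2, push 2): res(8,1)=11

Residual capacity of (8,1): 11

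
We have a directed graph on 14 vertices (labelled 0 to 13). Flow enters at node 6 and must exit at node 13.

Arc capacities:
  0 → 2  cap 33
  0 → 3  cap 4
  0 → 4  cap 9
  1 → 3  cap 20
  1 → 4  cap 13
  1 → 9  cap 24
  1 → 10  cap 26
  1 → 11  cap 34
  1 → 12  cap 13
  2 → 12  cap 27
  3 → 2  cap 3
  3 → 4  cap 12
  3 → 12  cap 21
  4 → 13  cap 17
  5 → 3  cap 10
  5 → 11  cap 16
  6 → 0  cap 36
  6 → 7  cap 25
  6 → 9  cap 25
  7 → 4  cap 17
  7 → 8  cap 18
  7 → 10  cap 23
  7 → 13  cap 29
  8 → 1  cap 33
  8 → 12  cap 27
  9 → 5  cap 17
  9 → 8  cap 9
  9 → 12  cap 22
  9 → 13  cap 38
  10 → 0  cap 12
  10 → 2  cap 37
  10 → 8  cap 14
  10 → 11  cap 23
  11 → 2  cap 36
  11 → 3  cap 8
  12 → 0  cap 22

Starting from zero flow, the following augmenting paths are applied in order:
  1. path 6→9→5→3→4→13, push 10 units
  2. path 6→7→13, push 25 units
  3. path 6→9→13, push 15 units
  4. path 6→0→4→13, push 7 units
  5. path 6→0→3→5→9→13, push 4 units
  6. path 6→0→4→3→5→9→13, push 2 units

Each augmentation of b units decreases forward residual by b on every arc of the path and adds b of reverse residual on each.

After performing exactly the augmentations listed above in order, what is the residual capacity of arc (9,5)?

after path 1 (6→9→5→3→4→13, push 10): res(9,5)=7
after path 2 (6→7→13, push 25): res(9,5)=7
after path 3 (6→9→13, push 15): res(9,5)=7
after path 4 (6→0→4→13, push 7): res(9,5)=7
after path 5 (6→0→3→5→9→13, push 4): res(9,5)=11
after path 6 (6→0→4→3→5→9→13, push 2): res(9,5)=13

Residual capacity of (9,5): 13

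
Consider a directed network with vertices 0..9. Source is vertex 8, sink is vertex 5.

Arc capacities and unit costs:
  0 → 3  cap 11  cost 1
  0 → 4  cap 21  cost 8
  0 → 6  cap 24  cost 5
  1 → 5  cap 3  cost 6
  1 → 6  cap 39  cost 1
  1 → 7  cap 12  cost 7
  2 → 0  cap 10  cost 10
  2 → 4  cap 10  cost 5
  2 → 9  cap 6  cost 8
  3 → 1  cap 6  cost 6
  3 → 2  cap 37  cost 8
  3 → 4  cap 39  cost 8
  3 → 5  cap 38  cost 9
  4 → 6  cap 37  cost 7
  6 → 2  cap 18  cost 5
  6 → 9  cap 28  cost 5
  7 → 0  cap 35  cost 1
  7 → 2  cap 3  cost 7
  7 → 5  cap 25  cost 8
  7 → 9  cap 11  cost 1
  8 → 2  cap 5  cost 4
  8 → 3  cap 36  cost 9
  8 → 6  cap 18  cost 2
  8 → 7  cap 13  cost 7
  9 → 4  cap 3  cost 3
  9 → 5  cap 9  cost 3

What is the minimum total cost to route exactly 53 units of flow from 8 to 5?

shortest-cost path #1: 8→6→9→5 push 9 @ unit cost 10 (adds 90)
shortest-cost path #2: 8→7→5 push 13 @ unit cost 15 (adds 195)
shortest-cost path #3: 8→3→5 push 31 @ unit cost 18 (adds 558)
total cost = 843

Minimum cost for 53 units: 843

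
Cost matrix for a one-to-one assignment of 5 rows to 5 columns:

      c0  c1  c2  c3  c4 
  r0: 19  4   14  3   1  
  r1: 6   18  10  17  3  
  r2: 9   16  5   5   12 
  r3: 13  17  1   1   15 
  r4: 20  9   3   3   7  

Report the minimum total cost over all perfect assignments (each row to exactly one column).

Minimum assignment cost: 20

one of 2 optimal assignments: row0→col1 (cost 4), row1→col4 (cost 3), row2→col0 (cost 9), row3→col2 (cost 1), row4→col3 (cost 3)
total = 4 + 3 + 9 + 1 + 3 = 20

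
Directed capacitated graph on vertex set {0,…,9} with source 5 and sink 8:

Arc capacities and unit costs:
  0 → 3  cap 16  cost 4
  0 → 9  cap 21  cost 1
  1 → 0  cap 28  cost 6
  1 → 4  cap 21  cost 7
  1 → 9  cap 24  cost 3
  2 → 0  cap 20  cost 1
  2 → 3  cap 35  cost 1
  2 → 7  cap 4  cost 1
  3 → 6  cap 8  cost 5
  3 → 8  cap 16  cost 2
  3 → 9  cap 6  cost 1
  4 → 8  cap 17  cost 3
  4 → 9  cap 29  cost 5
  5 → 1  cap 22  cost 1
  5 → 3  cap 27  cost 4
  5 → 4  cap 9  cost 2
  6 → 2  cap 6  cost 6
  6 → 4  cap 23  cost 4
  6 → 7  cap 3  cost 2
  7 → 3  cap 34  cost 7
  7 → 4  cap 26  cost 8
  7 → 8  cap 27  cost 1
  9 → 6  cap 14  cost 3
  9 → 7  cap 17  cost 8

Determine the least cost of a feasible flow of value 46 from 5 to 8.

shortest-cost path #1: 5→4→8 push 9 @ unit cost 5 (adds 45)
shortest-cost path #2: 5→3→8 push 16 @ unit cost 6 (adds 96)
shortest-cost path #3: 5→1→9→6→7→8 push 3 @ unit cost 10 (adds 30)
shortest-cost path #4: 5→1→4→8 push 8 @ unit cost 11 (adds 88)
shortest-cost path #5: 5→1→9→7→8 push 10 @ unit cost 13 (adds 130)
total cost = 389

Minimum cost for 46 units: 389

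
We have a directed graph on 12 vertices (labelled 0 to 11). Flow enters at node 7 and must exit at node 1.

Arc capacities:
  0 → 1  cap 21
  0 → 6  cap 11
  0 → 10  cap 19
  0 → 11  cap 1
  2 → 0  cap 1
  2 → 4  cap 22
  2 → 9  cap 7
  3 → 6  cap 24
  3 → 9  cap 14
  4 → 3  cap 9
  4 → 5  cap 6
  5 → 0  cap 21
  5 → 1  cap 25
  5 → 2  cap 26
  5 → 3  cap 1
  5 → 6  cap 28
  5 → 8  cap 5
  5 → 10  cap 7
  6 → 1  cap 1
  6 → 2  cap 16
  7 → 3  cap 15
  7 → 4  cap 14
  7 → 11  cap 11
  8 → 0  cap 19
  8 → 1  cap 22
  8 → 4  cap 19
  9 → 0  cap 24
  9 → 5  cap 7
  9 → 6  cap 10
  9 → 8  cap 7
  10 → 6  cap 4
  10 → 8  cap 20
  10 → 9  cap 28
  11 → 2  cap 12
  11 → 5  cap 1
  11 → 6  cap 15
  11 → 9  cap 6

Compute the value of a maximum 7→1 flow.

augment #1: 7→3→6→1 bottleneck 1, total now 1
augment #2: 7→4→5→1 bottleneck 6, total now 7
augment #3: 7→11→5→1 bottleneck 1, total now 8
augment #4: 7→3→9→0→1 bottleneck 14, total now 22
augment #5: 7→11→2→0→1 bottleneck 1, total now 23
augment #6: 7→11→9→0→1 bottleneck 6, total now 29
augment #7: 7→11→2→9→5→1 bottleneck 3, total now 32
augment #8: 7→4→3→6→2→9→5→1 bottleneck 4, total now 36

Maximum flow value: 36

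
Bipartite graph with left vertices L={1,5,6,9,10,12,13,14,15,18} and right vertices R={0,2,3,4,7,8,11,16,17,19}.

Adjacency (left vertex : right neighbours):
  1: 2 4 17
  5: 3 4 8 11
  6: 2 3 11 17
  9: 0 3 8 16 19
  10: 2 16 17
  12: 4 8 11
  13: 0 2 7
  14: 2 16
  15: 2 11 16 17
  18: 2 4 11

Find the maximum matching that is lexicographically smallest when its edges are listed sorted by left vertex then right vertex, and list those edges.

Lex-smallest maximum matching: {(1,2), (5,3), (6,11), (9,0), (10,16), (12,8), (13,7), (15,17), (18,4)}

|M| = 9 (so the lex-smallest maximum matching has 9 edges)
process left vertices in ascending order; for each, take the smallest-labelled available neighbour that still permits 9 edges overall, or leave it unmatched if none does
lex-smallest matching: {1-2, 5-3, 6-11, 9-0, 10-16, 12-8, 13-7, 15-17, 18-4}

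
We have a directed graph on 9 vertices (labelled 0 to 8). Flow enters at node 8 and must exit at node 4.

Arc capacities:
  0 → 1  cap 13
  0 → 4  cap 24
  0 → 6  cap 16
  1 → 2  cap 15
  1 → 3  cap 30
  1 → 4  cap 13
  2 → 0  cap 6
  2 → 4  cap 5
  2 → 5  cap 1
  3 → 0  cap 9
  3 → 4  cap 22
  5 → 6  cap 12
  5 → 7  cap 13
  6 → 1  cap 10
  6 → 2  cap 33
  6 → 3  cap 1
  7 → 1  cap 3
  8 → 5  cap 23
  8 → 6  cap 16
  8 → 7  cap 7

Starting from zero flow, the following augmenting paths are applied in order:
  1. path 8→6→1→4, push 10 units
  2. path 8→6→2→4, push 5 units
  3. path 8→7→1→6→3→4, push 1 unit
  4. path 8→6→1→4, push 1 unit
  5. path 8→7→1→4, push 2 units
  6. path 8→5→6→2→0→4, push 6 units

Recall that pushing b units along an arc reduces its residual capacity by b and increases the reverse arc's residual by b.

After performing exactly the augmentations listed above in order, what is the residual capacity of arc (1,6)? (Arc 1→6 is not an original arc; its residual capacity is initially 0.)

Residual capacity of (1,6): 10

after path 1 (8→6→1→4, push 10): res(1,6)=10
after path 2 (8→6→2→4, push 5): res(1,6)=10
after path 3 (8→7→1→6→3→4, push 1): res(1,6)=9
after path 4 (8→6→1→4, push 1): res(1,6)=10
after path 5 (8→7→1→4, push 2): res(1,6)=10
after path 6 (8→5→6→2→0→4, push 6): res(1,6)=10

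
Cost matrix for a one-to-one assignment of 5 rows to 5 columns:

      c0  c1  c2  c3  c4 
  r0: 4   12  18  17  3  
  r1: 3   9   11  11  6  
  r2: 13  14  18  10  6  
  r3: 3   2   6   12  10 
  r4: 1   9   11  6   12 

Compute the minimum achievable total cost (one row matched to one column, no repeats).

optimal assignment: row0→col4 (cost 3), row1→col2 (cost 11), row2→col3 (cost 10), row3→col1 (cost 2), row4→col0 (cost 1)
total = 3 + 11 + 10 + 2 + 1 = 27

Minimum assignment cost: 27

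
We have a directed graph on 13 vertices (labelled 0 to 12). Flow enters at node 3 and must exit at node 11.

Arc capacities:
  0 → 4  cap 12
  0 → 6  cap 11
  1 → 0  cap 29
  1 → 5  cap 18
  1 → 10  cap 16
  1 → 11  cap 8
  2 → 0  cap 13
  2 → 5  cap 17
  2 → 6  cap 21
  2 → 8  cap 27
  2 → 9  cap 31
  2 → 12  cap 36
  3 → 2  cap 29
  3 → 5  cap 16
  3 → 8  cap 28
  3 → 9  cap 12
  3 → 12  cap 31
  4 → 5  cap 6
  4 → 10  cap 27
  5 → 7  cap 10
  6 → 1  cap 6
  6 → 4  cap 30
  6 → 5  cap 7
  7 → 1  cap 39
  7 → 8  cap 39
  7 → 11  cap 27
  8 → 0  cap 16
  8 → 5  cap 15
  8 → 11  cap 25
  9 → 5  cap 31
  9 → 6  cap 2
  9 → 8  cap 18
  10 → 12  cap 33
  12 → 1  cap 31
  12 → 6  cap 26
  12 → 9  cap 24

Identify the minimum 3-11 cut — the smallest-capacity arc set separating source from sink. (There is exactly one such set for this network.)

Min-cut arcs: {(1,11), (5,7), (8,11)} (total capacity 43)

augment #1: 3→8→11 push 25
augment #2: 3→5→7→11 push 10
augment #3: 3→12→1→11 push 8
max flow = 43; residual-reachable set from 3 gives S-side
cut edges (S→T): {(1,11), (5,7), (8,11)} total cap 43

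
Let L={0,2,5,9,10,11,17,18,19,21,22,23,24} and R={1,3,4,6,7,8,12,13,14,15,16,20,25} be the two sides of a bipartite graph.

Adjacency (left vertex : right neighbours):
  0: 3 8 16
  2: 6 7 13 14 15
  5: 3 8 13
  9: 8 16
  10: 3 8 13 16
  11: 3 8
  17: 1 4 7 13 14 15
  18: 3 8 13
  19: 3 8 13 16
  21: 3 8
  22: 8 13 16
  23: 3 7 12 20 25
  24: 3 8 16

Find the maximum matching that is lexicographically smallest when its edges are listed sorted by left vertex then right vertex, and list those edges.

|M| = 7 (so the lex-smallest maximum matching has 7 edges)
process left vertices in ascending order; for each, take the smallest-labelled available neighbour that still permits 7 edges overall, or leave it unmatched if none does
lex-smallest matching: {0-3, 2-6, 5-8, 9-16, 10-13, 17-1, 23-7}

Lex-smallest maximum matching: {(0,3), (2,6), (5,8), (9,16), (10,13), (17,1), (23,7)}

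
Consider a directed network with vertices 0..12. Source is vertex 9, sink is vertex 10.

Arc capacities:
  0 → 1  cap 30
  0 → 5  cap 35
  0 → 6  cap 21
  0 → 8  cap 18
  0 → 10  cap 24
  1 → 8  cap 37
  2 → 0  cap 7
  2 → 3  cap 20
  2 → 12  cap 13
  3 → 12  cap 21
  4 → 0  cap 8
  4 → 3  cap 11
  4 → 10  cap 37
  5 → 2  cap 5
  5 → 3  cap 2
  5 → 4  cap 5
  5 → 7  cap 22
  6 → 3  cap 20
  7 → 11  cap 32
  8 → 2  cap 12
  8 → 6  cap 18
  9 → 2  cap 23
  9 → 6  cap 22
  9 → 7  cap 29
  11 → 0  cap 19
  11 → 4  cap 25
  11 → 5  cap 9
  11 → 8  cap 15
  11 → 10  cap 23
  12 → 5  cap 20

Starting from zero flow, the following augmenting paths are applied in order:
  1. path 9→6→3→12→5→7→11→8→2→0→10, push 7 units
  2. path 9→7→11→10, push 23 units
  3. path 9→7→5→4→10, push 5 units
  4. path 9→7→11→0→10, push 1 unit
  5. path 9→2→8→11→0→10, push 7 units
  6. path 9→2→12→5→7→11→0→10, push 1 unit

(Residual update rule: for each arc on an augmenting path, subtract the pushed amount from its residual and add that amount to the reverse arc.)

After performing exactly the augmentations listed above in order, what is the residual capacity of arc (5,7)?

after path 1 (9→6→3→12→5→7→11→8→2→0→10, push 7): res(5,7)=15
after path 2 (9→7→11→10, push 23): res(5,7)=15
after path 3 (9→7→5→4→10, push 5): res(5,7)=20
after path 4 (9→7→11→0→10, push 1): res(5,7)=20
after path 5 (9→2→8→11→0→10, push 7): res(5,7)=20
after path 6 (9→2→12→5→7→11→0→10, push 1): res(5,7)=19

Residual capacity of (5,7): 19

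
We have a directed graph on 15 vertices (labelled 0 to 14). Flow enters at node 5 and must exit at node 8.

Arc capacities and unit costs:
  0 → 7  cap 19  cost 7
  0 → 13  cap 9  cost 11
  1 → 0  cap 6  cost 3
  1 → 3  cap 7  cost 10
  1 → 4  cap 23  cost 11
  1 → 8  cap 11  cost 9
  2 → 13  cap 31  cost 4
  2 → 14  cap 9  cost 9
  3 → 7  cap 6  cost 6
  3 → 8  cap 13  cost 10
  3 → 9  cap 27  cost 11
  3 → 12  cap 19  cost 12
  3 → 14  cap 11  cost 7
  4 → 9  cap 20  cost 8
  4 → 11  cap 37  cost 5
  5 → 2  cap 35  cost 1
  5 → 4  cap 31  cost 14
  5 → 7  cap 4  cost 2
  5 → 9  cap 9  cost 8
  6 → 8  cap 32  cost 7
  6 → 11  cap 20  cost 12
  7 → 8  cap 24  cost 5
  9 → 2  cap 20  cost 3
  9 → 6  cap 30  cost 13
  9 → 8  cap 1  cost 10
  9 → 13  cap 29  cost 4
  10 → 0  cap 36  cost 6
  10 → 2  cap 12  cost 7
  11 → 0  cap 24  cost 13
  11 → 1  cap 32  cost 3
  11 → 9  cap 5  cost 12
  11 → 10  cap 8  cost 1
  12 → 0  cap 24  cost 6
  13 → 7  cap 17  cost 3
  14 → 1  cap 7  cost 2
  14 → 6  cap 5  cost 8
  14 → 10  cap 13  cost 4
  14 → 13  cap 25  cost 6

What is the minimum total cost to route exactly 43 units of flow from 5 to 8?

shortest-cost path #1: 5→7→8 push 4 @ unit cost 7 (adds 28)
shortest-cost path #2: 5→2→13→7→8 push 17 @ unit cost 13 (adds 221)
shortest-cost path #3: 5→9→8 push 1 @ unit cost 18 (adds 18)
shortest-cost path #4: 5→2→14→1→8 push 7 @ unit cost 21 (adds 147)
shortest-cost path #5: 5→2→14→6→8 push 2 @ unit cost 25 (adds 50)
shortest-cost path #6: 5→9→6→8 push 8 @ unit cost 28 (adds 224)
shortest-cost path #7: 5→4→11→1→8 push 4 @ unit cost 31 (adds 124)
total cost = 812

Minimum cost for 43 units: 812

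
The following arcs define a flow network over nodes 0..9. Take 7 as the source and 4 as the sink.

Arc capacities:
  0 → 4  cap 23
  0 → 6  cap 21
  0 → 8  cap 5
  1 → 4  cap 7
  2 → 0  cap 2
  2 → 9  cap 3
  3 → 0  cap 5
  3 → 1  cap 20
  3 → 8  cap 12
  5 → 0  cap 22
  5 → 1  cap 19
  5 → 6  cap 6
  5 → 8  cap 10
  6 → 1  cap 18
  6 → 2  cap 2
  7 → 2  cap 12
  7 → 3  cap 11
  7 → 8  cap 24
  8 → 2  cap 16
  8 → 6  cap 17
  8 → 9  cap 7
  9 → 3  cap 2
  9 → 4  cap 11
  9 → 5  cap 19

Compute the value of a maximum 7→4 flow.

augment #1: 7→2→0→4 bottleneck 2, total now 2
augment #2: 7→2→9→4 bottleneck 3, total now 5
augment #3: 7→3→0→4 bottleneck 5, total now 10
augment #4: 7→3→1→4 bottleneck 6, total now 16
augment #5: 7→8→9→4 bottleneck 7, total now 23
augment #6: 7→8→6→1→4 bottleneck 1, total now 24

Maximum flow value: 24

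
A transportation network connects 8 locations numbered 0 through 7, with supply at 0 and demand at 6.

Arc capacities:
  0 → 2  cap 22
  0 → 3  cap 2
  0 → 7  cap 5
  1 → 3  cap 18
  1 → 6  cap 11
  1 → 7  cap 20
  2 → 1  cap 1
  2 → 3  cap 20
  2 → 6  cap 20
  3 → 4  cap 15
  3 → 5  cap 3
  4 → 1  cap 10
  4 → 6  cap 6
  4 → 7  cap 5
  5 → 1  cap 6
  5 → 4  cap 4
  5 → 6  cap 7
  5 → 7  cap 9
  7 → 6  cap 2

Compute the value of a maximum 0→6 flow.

Maximum flow value: 26

augment #1: 0→2→6 bottleneck 20, total now 20
augment #2: 0→7→6 bottleneck 2, total now 22
augment #3: 0→2→1→6 bottleneck 1, total now 23
augment #4: 0→3→4→6 bottleneck 2, total now 25
augment #5: 0→2→3→4→6 bottleneck 1, total now 26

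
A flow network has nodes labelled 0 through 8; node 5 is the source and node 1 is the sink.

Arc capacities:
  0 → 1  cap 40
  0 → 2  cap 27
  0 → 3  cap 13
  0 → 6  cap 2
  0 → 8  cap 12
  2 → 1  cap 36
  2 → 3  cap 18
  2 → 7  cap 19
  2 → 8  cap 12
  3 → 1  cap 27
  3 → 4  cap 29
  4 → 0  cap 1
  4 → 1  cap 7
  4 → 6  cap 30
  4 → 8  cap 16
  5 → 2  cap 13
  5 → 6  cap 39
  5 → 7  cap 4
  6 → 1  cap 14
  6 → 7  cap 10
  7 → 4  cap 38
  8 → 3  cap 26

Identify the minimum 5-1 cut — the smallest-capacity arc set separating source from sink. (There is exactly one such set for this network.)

Min-cut arcs: {(5,2), (5,7), (6,1), (6,7)} (total capacity 41)

augment #1: 5→2→1 push 13
augment #2: 5→6→1 push 14
augment #3: 5→7→4→1 push 4
augment #4: 5→6→7→4→1 push 3
augment #5: 5→6→7→4→0→1 push 1
augment #6: 5→6→7→4→8→3→1 push 6
max flow = 41; residual-reachable set from 5 gives S-side
cut edges (S→T): {(5,2), (5,7), (6,1), (6,7)} total cap 41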